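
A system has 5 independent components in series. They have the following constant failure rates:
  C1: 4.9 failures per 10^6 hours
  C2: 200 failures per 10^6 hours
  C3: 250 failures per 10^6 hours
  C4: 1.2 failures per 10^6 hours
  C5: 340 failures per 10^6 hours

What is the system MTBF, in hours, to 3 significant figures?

1260

Series of exponential components: λ_sys = Σ λ_i
λ_sys = 0.0000049 + 0.00020 + 0.00025 + 0.0000012 + 0.00034 = 7.9610e-04 /h
MTBF = 1 / λ_sys = 1260 h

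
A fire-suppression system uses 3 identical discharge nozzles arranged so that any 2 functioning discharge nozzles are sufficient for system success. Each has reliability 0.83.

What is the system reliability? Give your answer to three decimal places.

R = Σ_{i=2}^{3} C(3,i) p^i (1−p)^{3−i} with p = 0.83
C(3,2)·0.83^2·0.17^1 = 0.35134
C(3,3)·0.83^3·0.17^0 = 0.57179
Sum = 0.923

0.923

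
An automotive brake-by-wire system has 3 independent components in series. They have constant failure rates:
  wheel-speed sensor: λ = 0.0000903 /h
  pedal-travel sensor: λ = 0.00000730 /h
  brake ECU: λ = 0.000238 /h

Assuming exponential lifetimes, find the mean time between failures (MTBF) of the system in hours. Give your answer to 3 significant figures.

2980

Series of exponential components: λ_sys = Σ λ_i
λ_sys = 0.0000903 + 0.00000730 + 0.000238 = 3.3560e-04 /h
MTBF = 1 / λ_sys = 2980 h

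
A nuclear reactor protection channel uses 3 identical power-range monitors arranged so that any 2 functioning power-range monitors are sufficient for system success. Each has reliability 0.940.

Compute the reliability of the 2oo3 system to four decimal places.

0.9896

R = Σ_{i=2}^{3} C(3,i) p^i (1−p)^{3−i} with p = 0.940
C(3,2)·0.940^2·0.060^1 = 0.159048
C(3,3)·0.940^3·0.060^0 = 0.830584
Sum = 0.9896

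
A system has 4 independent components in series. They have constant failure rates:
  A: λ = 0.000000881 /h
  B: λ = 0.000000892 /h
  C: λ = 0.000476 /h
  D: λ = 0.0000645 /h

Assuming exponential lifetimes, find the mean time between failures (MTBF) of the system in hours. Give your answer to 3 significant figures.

Series of exponential components: λ_sys = Σ λ_i
λ_sys = 0.000000881 + 0.000000892 + 0.000476 + 0.0000645 = 5.4227e-04 /h
MTBF = 1 / λ_sys = 1840 h

1840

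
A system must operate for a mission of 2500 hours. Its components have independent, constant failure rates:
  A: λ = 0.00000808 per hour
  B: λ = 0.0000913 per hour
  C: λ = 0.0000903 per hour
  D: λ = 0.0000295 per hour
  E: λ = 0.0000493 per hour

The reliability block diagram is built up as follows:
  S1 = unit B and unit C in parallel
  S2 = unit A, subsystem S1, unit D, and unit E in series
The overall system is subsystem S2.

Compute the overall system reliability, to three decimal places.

R(A) = exp(−0.00000808 × 2500) = 0.98000
R(B) = exp(−0.0000913 × 2500) = 0.79593
R(C) = exp(−0.0000903 × 2500) = 0.79792
R(D) = exp(−0.0000295 × 2500) = 0.92890
R(E) = exp(−0.0000493 × 2500) = 0.88404
Parallel (B and C): 1 − (1 − 0.79593)(1 − 0.79792) = 0.95876
Series (A, [0.95876], D, and E): 0.98000 × 0.95876 × 0.92890 × 0.88404 = 0.772

0.772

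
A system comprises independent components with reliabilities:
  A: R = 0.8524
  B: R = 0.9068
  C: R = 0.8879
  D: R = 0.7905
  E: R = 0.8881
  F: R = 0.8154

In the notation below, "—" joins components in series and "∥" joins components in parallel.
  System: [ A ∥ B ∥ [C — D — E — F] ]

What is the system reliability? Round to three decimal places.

0.993

Series (C, D, E, and F): 0.88790 × 0.79050 × 0.88810 × 0.81540 = 0.50827
Parallel (A, B, and [0.50827]): 1 − (1 − 0.85240)(1 − 0.90680)(1 − 0.50827) = 0.993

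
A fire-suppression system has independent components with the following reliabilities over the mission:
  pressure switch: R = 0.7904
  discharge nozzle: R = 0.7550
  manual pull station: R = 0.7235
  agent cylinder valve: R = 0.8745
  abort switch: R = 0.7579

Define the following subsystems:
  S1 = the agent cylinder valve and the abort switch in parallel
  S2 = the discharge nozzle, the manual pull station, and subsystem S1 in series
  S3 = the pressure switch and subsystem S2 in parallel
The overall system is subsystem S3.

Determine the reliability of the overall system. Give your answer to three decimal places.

Parallel (agent cylinder valve and abort switch): 1 − (1 − 0.87450)(1 − 0.75790) = 0.96962
Series (discharge nozzle, manual pull station, and [0.96962]): 0.75500 × 0.72350 × 0.96962 = 0.52965
Parallel (pressure switch and [0.52965]): 1 − (1 − 0.79040)(1 − 0.52965) = 0.901

0.901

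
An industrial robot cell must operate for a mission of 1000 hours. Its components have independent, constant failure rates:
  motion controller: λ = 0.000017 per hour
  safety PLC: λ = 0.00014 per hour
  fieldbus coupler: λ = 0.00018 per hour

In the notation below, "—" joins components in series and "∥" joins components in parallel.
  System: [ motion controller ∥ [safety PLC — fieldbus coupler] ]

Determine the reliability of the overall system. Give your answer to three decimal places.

0.995

R(motion controller) = exp(−0.000017 × 1000) = 0.98314
R(safety PLC) = exp(−0.00014 × 1000) = 0.86936
R(fieldbus coupler) = exp(−0.00018 × 1000) = 0.83527
Series (safety PLC and fieldbus coupler): 0.86936 × 0.83527 = 0.72615
Parallel (motion controller and [0.72615]): 1 − (1 − 0.98314)(1 − 0.72615) = 0.995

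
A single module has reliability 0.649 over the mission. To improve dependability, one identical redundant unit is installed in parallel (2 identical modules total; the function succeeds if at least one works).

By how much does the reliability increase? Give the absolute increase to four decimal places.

0.2278

R_before = 0.649
R_after = 1 − (1 − 0.649)^2 = 0.8768
ΔR = 0.8768 − 0.649 = 0.2278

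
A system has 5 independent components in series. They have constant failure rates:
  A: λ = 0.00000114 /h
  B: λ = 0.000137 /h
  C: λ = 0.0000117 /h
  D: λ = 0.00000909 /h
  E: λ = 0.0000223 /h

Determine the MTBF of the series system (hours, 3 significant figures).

5520

Series of exponential components: λ_sys = Σ λ_i
λ_sys = 0.00000114 + 0.000137 + 0.0000117 + 0.00000909 + 0.0000223 = 1.8123e-04 /h
MTBF = 1 / λ_sys = 5520 h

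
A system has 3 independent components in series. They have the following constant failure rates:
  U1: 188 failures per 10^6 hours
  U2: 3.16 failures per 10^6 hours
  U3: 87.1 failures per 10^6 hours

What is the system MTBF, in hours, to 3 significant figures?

3590

Series of exponential components: λ_sys = Σ λ_i
λ_sys = 0.000188 + 0.00000316 + 0.0000871 = 2.7826e-04 /h
MTBF = 1 / λ_sys = 3590 h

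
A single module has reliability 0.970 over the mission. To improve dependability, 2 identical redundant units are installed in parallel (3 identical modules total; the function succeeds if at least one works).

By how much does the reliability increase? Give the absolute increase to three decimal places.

R_before = 0.970
R_after = 1 − (1 − 0.970)^3 = 1.000
ΔR = 1.000 − 0.970 = 0.030

0.030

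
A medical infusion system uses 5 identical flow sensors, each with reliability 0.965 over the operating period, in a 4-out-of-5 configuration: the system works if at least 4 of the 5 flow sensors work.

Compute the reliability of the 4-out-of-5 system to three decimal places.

R = Σ_{i=4}^{5} C(5,i) p^i (1−p)^{5−i} with p = 0.965
C(5,4)·0.965^4·0.035^1 = 0.15176
C(5,5)·0.965^5·0.035^0 = 0.83683
Sum = 0.989

0.989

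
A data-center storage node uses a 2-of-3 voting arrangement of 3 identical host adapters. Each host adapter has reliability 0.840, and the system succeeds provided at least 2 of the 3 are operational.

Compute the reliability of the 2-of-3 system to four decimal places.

0.9314

R = Σ_{i=2}^{3} C(3,i) p^i (1−p)^{3−i} with p = 0.840
C(3,2)·0.840^2·0.160^1 = 0.338688
C(3,3)·0.840^3·0.160^0 = 0.592704
Sum = 0.9314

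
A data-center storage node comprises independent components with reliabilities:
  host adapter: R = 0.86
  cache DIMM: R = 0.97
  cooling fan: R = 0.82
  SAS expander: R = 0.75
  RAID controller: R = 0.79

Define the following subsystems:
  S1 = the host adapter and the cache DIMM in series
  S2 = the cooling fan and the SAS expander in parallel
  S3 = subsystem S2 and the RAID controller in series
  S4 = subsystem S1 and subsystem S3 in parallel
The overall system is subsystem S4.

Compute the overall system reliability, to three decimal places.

0.959

Series (host adapter and cache DIMM): 0.86000 × 0.97000 = 0.83420
Parallel (cooling fan and SAS expander): 1 − (1 − 0.82000)(1 − 0.75000) = 0.95500
Series ([0.95500] and RAID controller): 0.95500 × 0.79000 = 0.75445
Parallel ([0.83420] and [0.75445]): 1 − (1 − 0.83420)(1 − 0.75445) = 0.959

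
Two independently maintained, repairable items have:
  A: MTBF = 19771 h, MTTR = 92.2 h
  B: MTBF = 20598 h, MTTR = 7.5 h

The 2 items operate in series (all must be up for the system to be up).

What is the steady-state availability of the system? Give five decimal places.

A(A) = MTBF/(MTBF+MTTR) = 19771/(19771+92.2) = 0.995358
A(B) = MTBF/(MTBF+MTTR) = 20598/(20598+7.5) = 0.999636
Series availability: 0.995358 × 0.999636 = 0.99500

0.99500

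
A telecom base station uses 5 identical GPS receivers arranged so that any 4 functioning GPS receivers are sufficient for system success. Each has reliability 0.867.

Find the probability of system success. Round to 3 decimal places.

0.866

R = Σ_{i=4}^{5} C(5,i) p^i (1−p)^{5−i} with p = 0.867
C(5,4)·0.867^4·0.133^1 = 0.37575
C(5,5)·0.867^5·0.133^0 = 0.48989
Sum = 0.866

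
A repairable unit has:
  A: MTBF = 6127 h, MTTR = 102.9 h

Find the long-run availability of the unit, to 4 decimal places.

A(A) = MTBF/(MTBF+MTTR) = 6127/(6127+102.9) = 0.9835

0.9835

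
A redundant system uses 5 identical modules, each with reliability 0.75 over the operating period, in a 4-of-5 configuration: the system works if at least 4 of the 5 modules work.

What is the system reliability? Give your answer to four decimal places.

R = Σ_{i=4}^{5} C(5,i) p^i (1−p)^{5−i} with p = 0.75
C(5,4)·0.75^4·0.25^1 = 0.395508
C(5,5)·0.75^5·0.25^0 = 0.237305
Sum = 0.6328

0.6328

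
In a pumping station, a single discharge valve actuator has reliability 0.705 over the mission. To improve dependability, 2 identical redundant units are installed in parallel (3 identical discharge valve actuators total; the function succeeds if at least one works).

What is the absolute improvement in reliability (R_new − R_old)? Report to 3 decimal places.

R_before = 0.705
R_after = 1 − (1 − 0.705)^3 = 0.974
ΔR = 0.974 − 0.705 = 0.269

0.269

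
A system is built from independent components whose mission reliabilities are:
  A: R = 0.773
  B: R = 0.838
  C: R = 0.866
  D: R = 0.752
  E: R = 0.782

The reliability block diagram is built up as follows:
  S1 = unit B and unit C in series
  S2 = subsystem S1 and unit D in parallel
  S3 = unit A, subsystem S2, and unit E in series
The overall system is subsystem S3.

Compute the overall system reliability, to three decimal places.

Series (B and C): 0.83800 × 0.86600 = 0.72571
Parallel ([0.72571] and D): 1 − (1 − 0.72571)(1 − 0.75200) = 0.93198
Series (A, [0.93198], and E): 0.77300 × 0.93198 × 0.78200 = 0.563

0.563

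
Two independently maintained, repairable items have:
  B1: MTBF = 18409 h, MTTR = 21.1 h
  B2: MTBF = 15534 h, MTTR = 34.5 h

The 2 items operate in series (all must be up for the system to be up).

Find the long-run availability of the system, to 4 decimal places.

A(B1) = MTBF/(MTBF+MTTR) = 18409/(18409+21.1) = 0.998855
A(B2) = MTBF/(MTBF+MTTR) = 15534/(15534+34.5) = 0.997784
Series availability: 0.998855 × 0.997784 = 0.9966

0.9966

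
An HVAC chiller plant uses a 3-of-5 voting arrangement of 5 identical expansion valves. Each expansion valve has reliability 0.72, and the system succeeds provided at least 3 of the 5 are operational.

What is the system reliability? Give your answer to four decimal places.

0.8624

R = Σ_{i=3}^{5} C(5,i) p^i (1−p)^{5−i} with p = 0.72
C(5,3)·0.72^3·0.28^2 = 0.292626
C(5,4)·0.72^4·0.28^1 = 0.376234
C(5,5)·0.72^5·0.28^0 = 0.193492
Sum = 0.8624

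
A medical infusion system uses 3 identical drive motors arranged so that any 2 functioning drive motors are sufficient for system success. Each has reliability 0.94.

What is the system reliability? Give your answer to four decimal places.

0.9896

R = Σ_{i=2}^{3} C(3,i) p^i (1−p)^{3−i} with p = 0.94
C(3,2)·0.94^2·0.06^1 = 0.159048
C(3,3)·0.94^3·0.06^0 = 0.830584
Sum = 0.9896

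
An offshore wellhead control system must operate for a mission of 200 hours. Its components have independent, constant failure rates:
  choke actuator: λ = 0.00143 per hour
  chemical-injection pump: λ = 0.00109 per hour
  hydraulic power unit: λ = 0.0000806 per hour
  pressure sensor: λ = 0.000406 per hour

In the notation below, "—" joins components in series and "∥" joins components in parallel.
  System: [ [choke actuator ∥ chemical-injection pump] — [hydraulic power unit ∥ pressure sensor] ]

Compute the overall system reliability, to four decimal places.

R(choke actuator) = exp(−0.00143 × 200) = 0.751263
R(chemical-injection pump) = exp(−0.00109 × 200) = 0.804125
R(hydraulic power unit) = exp(−0.0000806 × 200) = 0.984009
R(pressure sensor) = exp(−0.000406 × 200) = 0.922009
Parallel (choke actuator and chemical-injection pump): 1 − (1 − 0.751263)(1 − 0.804125) = 0.951279
Parallel (hydraulic power unit and pressure sensor): 1 − (1 − 0.984009)(1 − 0.922009) = 0.998753
Series ([0.951279] and [0.998753]): 0.951279 × 0.998753 = 0.9501

0.9501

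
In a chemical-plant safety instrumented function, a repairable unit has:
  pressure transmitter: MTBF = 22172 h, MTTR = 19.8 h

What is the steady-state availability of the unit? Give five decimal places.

A(pressure transmitter) = MTBF/(MTBF+MTTR) = 22172/(22172+19.8) = 0.99911

0.99911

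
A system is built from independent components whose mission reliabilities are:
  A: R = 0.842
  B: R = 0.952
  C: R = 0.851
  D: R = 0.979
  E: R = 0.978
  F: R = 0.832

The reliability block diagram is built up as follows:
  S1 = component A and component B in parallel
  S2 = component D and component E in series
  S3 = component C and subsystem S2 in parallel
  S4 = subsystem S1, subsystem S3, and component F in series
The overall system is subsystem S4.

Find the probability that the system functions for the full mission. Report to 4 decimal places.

0.8205

Parallel (A and B): 1 − (1 − 0.842000)(1 − 0.952000) = 0.992416
Series (D and E): 0.979000 × 0.978000 = 0.957462
Parallel (C and [0.957462]): 1 − (1 − 0.851000)(1 − 0.957462) = 0.993662
Series ([0.992416], [0.993662], and F): 0.992416 × 0.993662 × 0.832000 = 0.8205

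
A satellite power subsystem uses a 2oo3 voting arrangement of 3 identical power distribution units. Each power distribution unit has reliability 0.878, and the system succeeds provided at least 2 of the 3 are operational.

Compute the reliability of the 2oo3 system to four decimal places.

R = Σ_{i=2}^{3} C(3,i) p^i (1−p)^{3−i} with p = 0.878
C(3,2)·0.878^2·0.122^1 = 0.282144
C(3,3)·0.878^3·0.122^0 = 0.676836
Sum = 0.9590

0.9590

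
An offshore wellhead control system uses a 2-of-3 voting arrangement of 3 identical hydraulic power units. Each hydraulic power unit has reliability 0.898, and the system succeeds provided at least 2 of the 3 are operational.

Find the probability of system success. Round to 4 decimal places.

R = Σ_{i=2}^{3} C(3,i) p^i (1−p)^{3−i} with p = 0.898
C(3,2)·0.898^2·0.102^1 = 0.246760
C(3,3)·0.898^3·0.102^0 = 0.724151
Sum = 0.9709

0.9709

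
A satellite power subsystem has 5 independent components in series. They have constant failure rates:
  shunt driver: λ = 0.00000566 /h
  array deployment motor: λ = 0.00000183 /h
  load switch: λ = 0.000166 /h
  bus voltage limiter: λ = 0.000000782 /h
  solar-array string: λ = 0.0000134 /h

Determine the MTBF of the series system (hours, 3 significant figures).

Series of exponential components: λ_sys = Σ λ_i
λ_sys = 0.00000566 + 0.00000183 + 0.000166 + 0.000000782 + 0.0000134 = 1.8767e-04 /h
MTBF = 1 / λ_sys = 5330 h

5330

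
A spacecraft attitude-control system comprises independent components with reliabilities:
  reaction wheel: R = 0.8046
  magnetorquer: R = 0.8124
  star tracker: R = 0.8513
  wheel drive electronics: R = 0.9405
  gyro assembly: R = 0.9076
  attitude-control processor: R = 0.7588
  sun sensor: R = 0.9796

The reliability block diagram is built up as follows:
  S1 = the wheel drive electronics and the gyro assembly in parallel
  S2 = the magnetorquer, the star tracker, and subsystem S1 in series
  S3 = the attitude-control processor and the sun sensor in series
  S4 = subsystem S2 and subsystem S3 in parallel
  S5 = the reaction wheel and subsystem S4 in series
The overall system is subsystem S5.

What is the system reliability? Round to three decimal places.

0.740

Parallel (wheel drive electronics and gyro assembly): 1 − (1 − 0.94050)(1 − 0.90760) = 0.99450
Series (magnetorquer, star tracker, and [0.99450]): 0.81240 × 0.85130 × 0.99450 = 0.68779
Series (attitude-control processor and sun sensor): 0.75880 × 0.97960 = 0.74332
Parallel ([0.68779] and [0.74332]): 1 − (1 − 0.68779)(1 − 0.74332) = 0.91986
Series (reaction wheel and [0.91986]): 0.80460 × 0.91986 = 0.740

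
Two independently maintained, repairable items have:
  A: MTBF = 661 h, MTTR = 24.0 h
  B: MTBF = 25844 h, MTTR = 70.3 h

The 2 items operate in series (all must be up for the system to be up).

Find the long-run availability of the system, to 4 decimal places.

A(A) = MTBF/(MTBF+MTTR) = 661/(661+24.0) = 0.964964
A(B) = MTBF/(MTBF+MTTR) = 25844/(25844+70.3) = 0.997287
Series availability: 0.964964 × 0.997287 = 0.9623

0.9623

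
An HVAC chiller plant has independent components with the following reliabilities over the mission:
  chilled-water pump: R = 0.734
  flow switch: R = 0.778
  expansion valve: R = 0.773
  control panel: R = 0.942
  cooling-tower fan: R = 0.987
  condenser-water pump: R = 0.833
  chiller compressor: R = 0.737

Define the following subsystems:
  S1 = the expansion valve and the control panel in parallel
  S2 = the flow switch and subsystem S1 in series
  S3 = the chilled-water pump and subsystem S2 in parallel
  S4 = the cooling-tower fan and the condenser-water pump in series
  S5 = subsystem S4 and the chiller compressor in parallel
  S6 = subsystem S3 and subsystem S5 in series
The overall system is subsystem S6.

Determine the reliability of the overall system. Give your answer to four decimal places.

Parallel (expansion valve and control panel): 1 − (1 − 0.773000)(1 − 0.942000) = 0.986834
Series (flow switch and [0.986834]): 0.778000 × 0.986834 = 0.767757
Parallel (chilled-water pump and [0.767757]): 1 − (1 − 0.734000)(1 − 0.767757) = 0.938223
Series (cooling-tower fan and condenser-water pump): 0.987000 × 0.833000 = 0.822171
Parallel ([0.822171] and chiller compressor): 1 − (1 − 0.822171)(1 − 0.737000) = 0.953231
Series ([0.938223] and [0.953231]): 0.938223 × 0.953231 = 0.8943

0.8943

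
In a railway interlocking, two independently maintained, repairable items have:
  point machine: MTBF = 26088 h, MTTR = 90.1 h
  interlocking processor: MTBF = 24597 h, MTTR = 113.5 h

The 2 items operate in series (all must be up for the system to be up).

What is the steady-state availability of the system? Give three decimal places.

A(point machine) = MTBF/(MTBF+MTTR) = 26088/(26088+90.1) = 0.996558
A(interlocking processor) = MTBF/(MTBF+MTTR) = 24597/(24597+113.5) = 0.995407
Series availability: 0.996558 × 0.995407 = 0.992

0.992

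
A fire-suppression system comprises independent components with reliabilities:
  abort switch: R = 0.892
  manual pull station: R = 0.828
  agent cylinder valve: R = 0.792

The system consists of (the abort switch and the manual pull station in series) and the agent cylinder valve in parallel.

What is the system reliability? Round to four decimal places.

0.9456

Series (abort switch and manual pull station): 0.892000 × 0.828000 = 0.738576
Parallel ([0.738576] and agent cylinder valve): 1 − (1 − 0.738576)(1 − 0.792000) = 0.9456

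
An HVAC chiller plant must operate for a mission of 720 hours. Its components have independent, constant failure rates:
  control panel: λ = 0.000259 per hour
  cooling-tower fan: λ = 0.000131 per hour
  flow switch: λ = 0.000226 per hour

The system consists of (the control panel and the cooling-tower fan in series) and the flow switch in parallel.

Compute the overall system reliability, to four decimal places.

R(control panel) = exp(−0.000259 × 720) = 0.829875
R(cooling-tower fan) = exp(−0.000131 × 720) = 0.909992
R(flow switch) = exp(−0.000226 × 720) = 0.849829
Series (control panel and cooling-tower fan): 0.829875 × 0.909992 = 0.755180
Parallel ([0.755180] and flow switch): 1 − (1 − 0.755180)(1 − 0.849829) = 0.9632

0.9632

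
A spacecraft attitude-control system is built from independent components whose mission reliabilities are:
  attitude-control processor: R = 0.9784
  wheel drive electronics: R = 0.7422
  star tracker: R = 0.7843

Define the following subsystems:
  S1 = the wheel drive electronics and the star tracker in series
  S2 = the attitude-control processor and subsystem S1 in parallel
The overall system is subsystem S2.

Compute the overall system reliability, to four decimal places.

0.9910

Series (wheel drive electronics and star tracker): 0.742200 × 0.784300 = 0.582107
Parallel (attitude-control processor and [0.582107]): 1 − (1 − 0.978400)(1 − 0.582107) = 0.9910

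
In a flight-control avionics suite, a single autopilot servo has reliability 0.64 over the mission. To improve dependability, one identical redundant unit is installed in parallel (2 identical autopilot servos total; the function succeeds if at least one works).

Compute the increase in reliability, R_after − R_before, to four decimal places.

0.2304

R_before = 0.64
R_after = 1 − (1 − 0.64)^2 = 0.8704
ΔR = 0.8704 − 0.64 = 0.2304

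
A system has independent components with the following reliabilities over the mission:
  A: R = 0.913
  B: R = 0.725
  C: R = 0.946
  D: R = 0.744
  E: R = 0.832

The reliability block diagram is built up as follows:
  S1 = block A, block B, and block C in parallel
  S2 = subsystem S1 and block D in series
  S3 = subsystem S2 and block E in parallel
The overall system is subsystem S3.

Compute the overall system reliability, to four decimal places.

Parallel (A, B, and C): 1 − (1 − 0.913000)(1 − 0.725000)(1 − 0.946000) = 0.998708
Series ([0.998708] and D): 0.998708 × 0.744000 = 0.743039
Parallel ([0.743039] and E): 1 − (1 − 0.743039)(1 − 0.832000) = 0.9568

0.9568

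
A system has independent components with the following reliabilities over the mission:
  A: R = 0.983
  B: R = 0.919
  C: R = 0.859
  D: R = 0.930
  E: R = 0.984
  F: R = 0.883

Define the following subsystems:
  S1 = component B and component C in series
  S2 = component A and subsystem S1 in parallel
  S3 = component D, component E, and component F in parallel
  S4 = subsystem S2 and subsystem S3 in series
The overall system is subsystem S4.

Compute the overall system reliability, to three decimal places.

Series (B and C): 0.91900 × 0.85900 = 0.78942
Parallel (A and [0.78942]): 1 − (1 − 0.98300)(1 − 0.78942) = 0.99642
Parallel (D, E, and F): 1 − (1 − 0.93000)(1 − 0.98400)(1 − 0.88300) = 0.99987
Series ([0.99642] and [0.99987]): 0.99642 × 0.99987 = 0.996

0.996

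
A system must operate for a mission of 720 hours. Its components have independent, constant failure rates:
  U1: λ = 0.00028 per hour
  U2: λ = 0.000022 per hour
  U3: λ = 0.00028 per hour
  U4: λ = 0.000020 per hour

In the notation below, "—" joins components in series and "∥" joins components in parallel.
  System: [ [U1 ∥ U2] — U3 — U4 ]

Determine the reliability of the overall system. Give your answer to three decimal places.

R(U1) = exp(−0.00028 × 720) = 0.81742
R(U2) = exp(−0.000022 × 720) = 0.98428
R(U3) = exp(−0.00028 × 720) = 0.81742
R(U4) = exp(−0.000020 × 720) = 0.98570
Parallel (U1 and U2): 1 − (1 − 0.81742)(1 − 0.98428) = 0.99713
Series ([0.99713], U3, and U4): 0.99713 × 0.81742 × 0.98570 = 0.803

0.803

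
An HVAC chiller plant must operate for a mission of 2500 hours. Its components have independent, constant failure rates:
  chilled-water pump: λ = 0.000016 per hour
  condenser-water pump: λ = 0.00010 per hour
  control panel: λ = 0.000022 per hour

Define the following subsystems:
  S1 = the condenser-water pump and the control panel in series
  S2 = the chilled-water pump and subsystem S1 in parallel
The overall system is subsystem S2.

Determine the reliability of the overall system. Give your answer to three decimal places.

0.990

R(chilled-water pump) = exp(−0.000016 × 2500) = 0.96079
R(condenser-water pump) = exp(−0.00010 × 2500) = 0.77880
R(control panel) = exp(−0.000022 × 2500) = 0.94649
Series (condenser-water pump and control panel): 0.77880 × 0.94649 = 0.73713
Parallel (chilled-water pump and [0.73713]): 1 − (1 − 0.96079)(1 − 0.73713) = 0.990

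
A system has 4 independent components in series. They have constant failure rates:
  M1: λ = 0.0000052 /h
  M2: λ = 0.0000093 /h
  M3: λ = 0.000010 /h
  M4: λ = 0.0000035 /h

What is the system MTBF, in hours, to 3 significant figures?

35700

Series of exponential components: λ_sys = Σ λ_i
λ_sys = 0.0000052 + 0.0000093 + 0.000010 + 0.0000035 = 2.8000e-05 /h
MTBF = 1 / λ_sys = 35700 h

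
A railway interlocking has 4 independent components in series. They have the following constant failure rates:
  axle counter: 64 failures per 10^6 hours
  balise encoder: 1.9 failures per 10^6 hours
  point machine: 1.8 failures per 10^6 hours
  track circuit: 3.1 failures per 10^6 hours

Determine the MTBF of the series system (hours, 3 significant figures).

Series of exponential components: λ_sys = Σ λ_i
λ_sys = 0.000064 + 0.0000019 + 0.0000018 + 0.0000031 = 7.0800e-05 /h
MTBF = 1 / λ_sys = 14100 h

14100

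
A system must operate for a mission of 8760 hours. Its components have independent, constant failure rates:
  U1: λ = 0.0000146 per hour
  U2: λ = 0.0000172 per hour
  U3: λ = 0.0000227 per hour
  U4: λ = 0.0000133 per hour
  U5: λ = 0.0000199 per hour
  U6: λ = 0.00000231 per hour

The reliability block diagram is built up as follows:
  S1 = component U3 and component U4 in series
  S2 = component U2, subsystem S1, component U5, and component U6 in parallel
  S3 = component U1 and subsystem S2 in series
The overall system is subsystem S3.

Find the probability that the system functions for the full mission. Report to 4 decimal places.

0.8798

R(U1) = exp(−0.0000146 × 8760) = 0.879945
R(U2) = exp(−0.0000172 × 8760) = 0.860130
R(U3) = exp(−0.0000227 × 8760) = 0.819671
R(U4) = exp(−0.0000133 × 8760) = 0.890023
R(U5) = exp(−0.0000199 × 8760) = 0.840025
R(U6) = exp(−0.00000231 × 8760) = 0.979968
Series (U3 and U4): 0.819671 × 0.890023 = 0.729526
Parallel (U2, [0.729526], U5, and U6): 1 − (1 − 0.860130)(1 − 0.729526)(1 − 0.840025)(1 − 0.979968) = 0.999879
Series (U1 and [0.999879]): 0.879945 × 0.999879 = 0.8798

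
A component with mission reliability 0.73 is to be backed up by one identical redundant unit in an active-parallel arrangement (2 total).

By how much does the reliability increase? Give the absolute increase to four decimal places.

0.1971

R_before = 0.73
R_after = 1 − (1 − 0.73)^2 = 0.9271
ΔR = 0.9271 − 0.73 = 0.1971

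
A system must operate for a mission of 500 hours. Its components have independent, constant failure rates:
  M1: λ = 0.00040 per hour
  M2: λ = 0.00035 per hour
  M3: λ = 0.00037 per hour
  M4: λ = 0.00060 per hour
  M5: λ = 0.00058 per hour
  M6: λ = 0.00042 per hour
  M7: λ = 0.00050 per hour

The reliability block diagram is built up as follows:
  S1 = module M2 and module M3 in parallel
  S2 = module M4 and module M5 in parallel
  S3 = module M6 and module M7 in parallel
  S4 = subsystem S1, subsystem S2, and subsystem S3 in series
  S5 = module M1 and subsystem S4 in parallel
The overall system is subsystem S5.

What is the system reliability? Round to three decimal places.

R(M1) = exp(−0.00040 × 500) = 0.81873
R(M2) = exp(−0.00035 × 500) = 0.83946
R(M3) = exp(−0.00037 × 500) = 0.83110
R(M4) = exp(−0.00060 × 500) = 0.74082
R(M5) = exp(−0.00058 × 500) = 0.74826
R(M6) = exp(−0.00042 × 500) = 0.81058
R(M7) = exp(−0.00050 × 500) = 0.77880
Parallel (M2 and M3): 1 − (1 − 0.83946)(1 − 0.83110) = 0.97288
Parallel (M4 and M5): 1 − (1 − 0.74082)(1 − 0.74826) = 0.93475
Parallel (M6 and M7): 1 − (1 − 0.81058)(1 − 0.77880) = 0.95810
Series ([0.97288], [0.93475], and [0.95810]): 0.97288 × 0.93475 × 0.95810 = 0.87130
Parallel (M1 and [0.87130]): 1 − (1 − 0.81873)(1 − 0.87130) = 0.977

0.977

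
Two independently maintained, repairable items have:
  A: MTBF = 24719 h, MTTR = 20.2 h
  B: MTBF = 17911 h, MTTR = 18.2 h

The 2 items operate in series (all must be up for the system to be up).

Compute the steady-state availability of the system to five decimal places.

0.99817

A(A) = MTBF/(MTBF+MTTR) = 24719/(24719+20.2) = 0.999183
A(B) = MTBF/(MTBF+MTTR) = 17911/(17911+18.2) = 0.998985
Series availability: 0.999183 × 0.998985 = 0.99817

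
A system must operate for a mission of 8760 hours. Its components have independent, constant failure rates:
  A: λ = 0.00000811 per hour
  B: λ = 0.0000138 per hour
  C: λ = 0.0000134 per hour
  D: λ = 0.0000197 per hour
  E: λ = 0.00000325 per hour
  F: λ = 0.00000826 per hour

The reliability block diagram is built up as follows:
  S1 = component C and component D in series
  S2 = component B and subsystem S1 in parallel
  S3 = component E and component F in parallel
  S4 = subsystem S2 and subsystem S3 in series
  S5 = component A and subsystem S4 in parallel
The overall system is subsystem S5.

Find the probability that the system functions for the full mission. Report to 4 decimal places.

0.9979

R(A) = exp(−0.00000811 × 8760) = 0.931421
R(B) = exp(−0.0000138 × 8760) = 0.886133
R(C) = exp(−0.0000134 × 8760) = 0.889244
R(D) = exp(−0.0000197 × 8760) = 0.841498
R(E) = exp(−0.00000325 × 8760) = 0.971931
R(F) = exp(−0.00000826 × 8760) = 0.930198
Series (C and D): 0.889244 × 0.841498 = 0.748297
Parallel (B and [0.748297]): 1 − (1 − 0.886133)(1 − 0.748297) = 0.971339
Parallel (E and F): 1 − (1 − 0.971931)(1 − 0.930198) = 0.998041
Series ([0.971339] and [0.998041]): 0.971339 × 0.998041 = 0.969436
Parallel (A and [0.969436]): 1 − (1 − 0.931421)(1 − 0.969436) = 0.9979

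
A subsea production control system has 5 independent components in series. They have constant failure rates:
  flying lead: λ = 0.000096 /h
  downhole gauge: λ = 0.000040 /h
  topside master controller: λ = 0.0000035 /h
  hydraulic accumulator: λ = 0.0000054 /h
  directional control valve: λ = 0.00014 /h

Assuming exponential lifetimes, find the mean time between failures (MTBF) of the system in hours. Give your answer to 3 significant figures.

3510

Series of exponential components: λ_sys = Σ λ_i
λ_sys = 0.000096 + 0.000040 + 0.0000035 + 0.0000054 + 0.00014 = 2.8490e-04 /h
MTBF = 1 / λ_sys = 3510 h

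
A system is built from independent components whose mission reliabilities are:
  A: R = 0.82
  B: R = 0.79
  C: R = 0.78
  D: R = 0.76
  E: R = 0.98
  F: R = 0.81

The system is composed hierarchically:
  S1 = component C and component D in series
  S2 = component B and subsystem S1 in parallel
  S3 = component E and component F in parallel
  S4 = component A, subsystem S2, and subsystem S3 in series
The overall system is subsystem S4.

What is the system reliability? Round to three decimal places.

0.747

Series (C and D): 0.78000 × 0.76000 = 0.59280
Parallel (B and [0.59280]): 1 − (1 − 0.79000)(1 − 0.59280) = 0.91449
Parallel (E and F): 1 − (1 − 0.98000)(1 − 0.81000) = 0.99620
Series (A, [0.91449], and [0.99620]): 0.82000 × 0.91449 × 0.99620 = 0.747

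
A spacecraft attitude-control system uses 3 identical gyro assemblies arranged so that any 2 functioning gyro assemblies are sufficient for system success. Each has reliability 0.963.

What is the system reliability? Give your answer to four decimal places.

R = Σ_{i=2}^{3} C(3,i) p^i (1−p)^{3−i} with p = 0.963
C(3,2)·0.963^2·0.037^1 = 0.102938
C(3,3)·0.963^3·0.037^0 = 0.893056
Sum = 0.9960

0.9960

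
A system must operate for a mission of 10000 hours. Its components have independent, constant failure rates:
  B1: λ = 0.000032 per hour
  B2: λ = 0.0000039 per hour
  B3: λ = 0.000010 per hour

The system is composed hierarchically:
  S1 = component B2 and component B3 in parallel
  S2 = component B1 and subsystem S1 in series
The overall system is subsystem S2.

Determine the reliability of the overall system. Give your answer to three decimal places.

R(B1) = exp(−0.000032 × 10000) = 0.72615
R(B2) = exp(−0.0000039 × 10000) = 0.96175
R(B3) = exp(−0.000010 × 10000) = 0.90484
Parallel (B2 and B3): 1 − (1 − 0.96175)(1 − 0.90484) = 0.99636
Series (B1 and [0.99636]): 0.72615 × 0.99636 = 0.724

0.724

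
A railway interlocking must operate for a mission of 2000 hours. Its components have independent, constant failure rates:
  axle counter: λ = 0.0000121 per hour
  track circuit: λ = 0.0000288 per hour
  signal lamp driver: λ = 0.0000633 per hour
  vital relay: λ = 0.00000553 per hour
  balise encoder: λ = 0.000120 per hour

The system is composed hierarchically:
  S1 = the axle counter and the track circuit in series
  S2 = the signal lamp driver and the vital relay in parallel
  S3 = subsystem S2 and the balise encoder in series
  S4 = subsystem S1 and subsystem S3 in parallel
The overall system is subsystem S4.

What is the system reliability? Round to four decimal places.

0.9832

R(axle counter) = exp(−0.0000121 × 2000) = 0.976090
R(track circuit) = exp(−0.0000288 × 2000) = 0.944027
R(signal lamp driver) = exp(−0.0000633 × 2000) = 0.881086
R(vital relay) = exp(−0.00000553 × 2000) = 0.989001
R(balise encoder) = exp(−0.000120 × 2000) = 0.786628
Series (axle counter and track circuit): 0.976090 × 0.944027 = 0.921455
Parallel (signal lamp driver and vital relay): 1 − (1 − 0.881086)(1 − 0.989001) = 0.998692
Series ([0.998692] and balise encoder): 0.998692 × 0.786628 = 0.785599
Parallel ([0.921455] and [0.785599]): 1 − (1 − 0.921455)(1 − 0.785599) = 0.9832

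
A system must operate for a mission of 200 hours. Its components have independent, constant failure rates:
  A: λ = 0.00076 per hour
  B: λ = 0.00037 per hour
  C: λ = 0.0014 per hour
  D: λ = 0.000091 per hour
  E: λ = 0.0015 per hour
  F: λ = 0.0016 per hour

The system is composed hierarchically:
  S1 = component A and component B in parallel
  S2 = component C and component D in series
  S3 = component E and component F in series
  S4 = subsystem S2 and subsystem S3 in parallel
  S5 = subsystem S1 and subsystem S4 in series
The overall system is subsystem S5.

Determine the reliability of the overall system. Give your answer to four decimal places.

0.8720

R(A) = exp(−0.00076 × 200) = 0.858988
R(B) = exp(−0.00037 × 200) = 0.928672
R(C) = exp(−0.0014 × 200) = 0.755784
R(D) = exp(−0.000091 × 200) = 0.981965
R(E) = exp(−0.0015 × 200) = 0.740818
R(F) = exp(−0.0016 × 200) = 0.726149
Parallel (A and B): 1 − (1 − 0.858988)(1 − 0.928672) = 0.989942
Series (C and D): 0.755784 × 0.981965 = 0.742153
Series (E and F): 0.740818 × 0.726149 = 0.537944
Parallel ([0.742153] and [0.537944]): 1 − (1 − 0.742153)(1 − 0.537944) = 0.880860
Series ([0.989942] and [0.880860]): 0.989942 × 0.880860 = 0.8720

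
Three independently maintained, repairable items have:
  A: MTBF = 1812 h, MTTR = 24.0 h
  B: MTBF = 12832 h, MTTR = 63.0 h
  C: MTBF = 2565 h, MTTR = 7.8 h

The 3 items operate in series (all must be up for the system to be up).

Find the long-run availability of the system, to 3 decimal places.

A(A) = MTBF/(MTBF+MTTR) = 1812/(1812+24.0) = 0.986928
A(B) = MTBF/(MTBF+MTTR) = 12832/(12832+63.0) = 0.995114
A(C) = MTBF/(MTBF+MTTR) = 2565/(2565+7.8) = 0.996968
Series availability: 0.986928 × 0.995114 × 0.996968 = 0.979

0.979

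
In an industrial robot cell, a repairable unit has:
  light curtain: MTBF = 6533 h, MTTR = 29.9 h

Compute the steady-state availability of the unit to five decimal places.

0.99544

A(light curtain) = MTBF/(MTBF+MTTR) = 6533/(6533+29.9) = 0.99544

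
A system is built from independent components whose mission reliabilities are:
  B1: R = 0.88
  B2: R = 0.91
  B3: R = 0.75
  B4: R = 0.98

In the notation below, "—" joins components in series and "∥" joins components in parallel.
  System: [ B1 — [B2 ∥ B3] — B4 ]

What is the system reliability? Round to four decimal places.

Parallel (B2 and B3): 1 − (1 − 0.910000)(1 − 0.750000) = 0.977500
Series (B1, [0.977500], and B4): 0.880000 × 0.977500 × 0.980000 = 0.8430

0.8430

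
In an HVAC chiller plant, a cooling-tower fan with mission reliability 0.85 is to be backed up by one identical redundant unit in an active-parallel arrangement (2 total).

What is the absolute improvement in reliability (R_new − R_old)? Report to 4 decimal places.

0.1275

R_before = 0.85
R_after = 1 − (1 − 0.85)^2 = 0.9775
ΔR = 0.9775 − 0.85 = 0.1275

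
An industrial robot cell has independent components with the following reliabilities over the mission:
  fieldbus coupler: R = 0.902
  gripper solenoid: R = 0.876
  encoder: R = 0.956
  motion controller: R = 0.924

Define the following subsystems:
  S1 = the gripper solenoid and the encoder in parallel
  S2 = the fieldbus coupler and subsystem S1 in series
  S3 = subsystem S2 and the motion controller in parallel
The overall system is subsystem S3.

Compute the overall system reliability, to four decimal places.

Parallel (gripper solenoid and encoder): 1 − (1 − 0.876000)(1 − 0.956000) = 0.994544
Series (fieldbus coupler and [0.994544]): 0.902000 × 0.994544 = 0.897079
Parallel ([0.897079] and motion controller): 1 − (1 − 0.897079)(1 − 0.924000) = 0.9922

0.9922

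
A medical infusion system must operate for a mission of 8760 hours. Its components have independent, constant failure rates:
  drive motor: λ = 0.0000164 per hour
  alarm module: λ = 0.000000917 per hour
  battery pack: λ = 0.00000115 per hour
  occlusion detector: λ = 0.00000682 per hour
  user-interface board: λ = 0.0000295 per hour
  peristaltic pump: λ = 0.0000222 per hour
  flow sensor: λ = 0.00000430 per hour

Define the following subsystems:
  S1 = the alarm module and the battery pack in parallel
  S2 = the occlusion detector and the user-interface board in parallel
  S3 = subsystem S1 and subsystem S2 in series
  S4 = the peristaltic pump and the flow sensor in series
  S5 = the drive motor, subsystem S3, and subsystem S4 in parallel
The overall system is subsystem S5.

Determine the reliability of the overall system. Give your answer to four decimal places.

0.9996

R(drive motor) = exp(−0.0000164 × 8760) = 0.866179
R(alarm module) = exp(−0.000000917 × 8760) = 0.991999
R(battery pack) = exp(−0.00000115 × 8760) = 0.989977
R(occlusion detector) = exp(−0.00000682 × 8760) = 0.942006
R(user-interface board) = exp(−0.0000295 × 8760) = 0.772271
R(peristaltic pump) = exp(−0.0000222 × 8760) = 0.823269
R(flow sensor) = exp(−0.00000430 × 8760) = 0.963033
Parallel (alarm module and battery pack): 1 − (1 − 0.991999)(1 − 0.989977) = 0.999920
Parallel (occlusion detector and user-interface board): 1 − (1 − 0.942006)(1 − 0.772271) = 0.986793
Series ([0.999920] and [0.986793]): 0.999920 × 0.986793 = 0.986714
Series (peristaltic pump and flow sensor): 0.823269 × 0.963033 = 0.792835
Parallel (drive motor, [0.986714], and [0.792835]): 1 − (1 − 0.866179)(1 − 0.986714)(1 − 0.792835) = 0.9996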